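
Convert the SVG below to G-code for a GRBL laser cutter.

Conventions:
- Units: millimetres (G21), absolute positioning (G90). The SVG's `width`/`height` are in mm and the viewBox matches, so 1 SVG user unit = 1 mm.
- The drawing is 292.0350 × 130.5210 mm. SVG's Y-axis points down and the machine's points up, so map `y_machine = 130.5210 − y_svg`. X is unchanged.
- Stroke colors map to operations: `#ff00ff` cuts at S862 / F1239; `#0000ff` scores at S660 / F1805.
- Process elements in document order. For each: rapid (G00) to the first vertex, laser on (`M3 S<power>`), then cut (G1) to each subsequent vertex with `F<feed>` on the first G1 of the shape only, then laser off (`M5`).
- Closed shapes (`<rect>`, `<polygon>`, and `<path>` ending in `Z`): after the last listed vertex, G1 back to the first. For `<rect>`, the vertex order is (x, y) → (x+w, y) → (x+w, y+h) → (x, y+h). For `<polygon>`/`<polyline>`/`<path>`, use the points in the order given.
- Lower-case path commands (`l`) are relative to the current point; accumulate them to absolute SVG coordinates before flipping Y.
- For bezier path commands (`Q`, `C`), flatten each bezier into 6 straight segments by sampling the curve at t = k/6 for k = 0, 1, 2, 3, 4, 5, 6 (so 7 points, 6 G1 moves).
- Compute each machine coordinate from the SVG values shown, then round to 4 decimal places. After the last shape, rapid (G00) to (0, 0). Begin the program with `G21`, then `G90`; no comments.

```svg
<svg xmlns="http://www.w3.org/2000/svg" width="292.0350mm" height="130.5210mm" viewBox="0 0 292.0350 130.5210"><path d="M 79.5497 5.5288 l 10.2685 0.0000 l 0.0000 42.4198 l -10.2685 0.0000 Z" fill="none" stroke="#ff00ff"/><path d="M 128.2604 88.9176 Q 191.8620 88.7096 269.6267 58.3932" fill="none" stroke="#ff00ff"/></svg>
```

viewBox `0 0 292.0350 130.5210` with mm width/height → 1 unit = 1 mm. Flip: y_m = 130.5210 − y_svg.

**Shape 1** — `<path>` rectangle, stroke `#ff00ff` → cut (S862, F1239). Machine vertices: (79.5497,124.9922) → (89.8182,124.9922) → (89.8182,82.5724) → (79.5497,82.5724) → (79.5497,124.9922). Closed: final G1 returns to the first vertex.

**Shape 2** — `<path>` quadratic bezier, stroke `#ff00ff` → cut (S862, F1239). Control points (SVG): P0=(128.2604,88.9176), P1=(191.8620,88.7096), P2=(269.6267,58.3932); sampled at t=k/6. Machine vertices: (128.2604,41.6034) → (149.8544,42.5091) → (172.2351,45.0874) → (195.4028,49.3385) → (219.3572,55.2622) → (244.0986,62.8587) → (269.6267,72.1278). Open path.

G21
G90
G00 X79.5497 Y124.9922
M3 S862
G1 X89.8182 Y124.9922 F1239
G1 X89.8182 Y82.5724
G1 X79.5497 Y82.5724
G1 X79.5497 Y124.9922
M5
G00 X128.2604 Y41.6034
M3 S862
G1 X149.8544 Y42.5091 F1239
G1 X172.2351 Y45.0874
G1 X195.4028 Y49.3385
G1 X219.3572 Y55.2622
G1 X244.0986 Y62.8587
G1 X269.6267 Y72.1278
M5
G00 X0.0000 Y0.0000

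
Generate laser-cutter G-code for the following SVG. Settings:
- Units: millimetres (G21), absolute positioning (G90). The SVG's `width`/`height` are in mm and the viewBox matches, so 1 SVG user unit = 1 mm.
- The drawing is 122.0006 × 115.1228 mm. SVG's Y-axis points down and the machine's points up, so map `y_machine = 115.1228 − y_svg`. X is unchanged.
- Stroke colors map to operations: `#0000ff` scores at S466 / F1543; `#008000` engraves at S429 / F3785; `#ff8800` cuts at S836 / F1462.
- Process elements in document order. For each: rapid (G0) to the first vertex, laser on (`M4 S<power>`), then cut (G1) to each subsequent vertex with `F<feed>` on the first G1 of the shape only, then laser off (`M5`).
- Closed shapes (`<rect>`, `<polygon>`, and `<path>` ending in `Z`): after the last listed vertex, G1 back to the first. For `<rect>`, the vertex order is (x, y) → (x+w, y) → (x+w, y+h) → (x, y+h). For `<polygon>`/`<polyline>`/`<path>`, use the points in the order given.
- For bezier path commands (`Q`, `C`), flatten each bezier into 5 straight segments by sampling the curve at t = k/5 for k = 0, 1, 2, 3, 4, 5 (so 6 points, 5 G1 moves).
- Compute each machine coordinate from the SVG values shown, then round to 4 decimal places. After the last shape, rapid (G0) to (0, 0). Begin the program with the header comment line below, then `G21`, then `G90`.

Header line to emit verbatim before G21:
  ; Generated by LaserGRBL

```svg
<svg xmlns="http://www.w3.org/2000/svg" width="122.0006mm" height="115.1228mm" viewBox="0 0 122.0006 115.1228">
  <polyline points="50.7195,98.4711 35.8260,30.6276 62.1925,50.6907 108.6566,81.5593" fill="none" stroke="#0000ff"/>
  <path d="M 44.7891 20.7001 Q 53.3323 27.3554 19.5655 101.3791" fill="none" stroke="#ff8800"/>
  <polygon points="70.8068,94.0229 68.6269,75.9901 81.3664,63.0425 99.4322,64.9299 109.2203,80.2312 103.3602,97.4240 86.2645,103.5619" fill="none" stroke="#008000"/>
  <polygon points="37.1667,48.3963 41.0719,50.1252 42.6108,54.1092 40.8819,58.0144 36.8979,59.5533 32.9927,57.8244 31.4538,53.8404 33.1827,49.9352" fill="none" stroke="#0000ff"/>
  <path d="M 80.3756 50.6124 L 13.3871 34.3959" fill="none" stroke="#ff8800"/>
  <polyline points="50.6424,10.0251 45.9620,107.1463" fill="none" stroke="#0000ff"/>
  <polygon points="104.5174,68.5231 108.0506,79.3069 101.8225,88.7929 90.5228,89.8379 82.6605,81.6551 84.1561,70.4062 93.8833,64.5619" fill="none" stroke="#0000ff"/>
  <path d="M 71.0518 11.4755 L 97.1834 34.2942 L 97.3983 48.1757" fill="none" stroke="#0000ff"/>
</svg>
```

viewBox `0 0 122.0006 115.1228` with mm width/height → 1 unit = 1 mm. Flip: y_m = 115.1228 − y_svg.

**Shape 1** — `<polyline>` open polyline, stroke `#0000ff` → score (S466, F1543). Machine vertices: (50.7195,16.6517) → (35.8260,84.4952) → (62.1925,64.4321) → (108.6566,33.5635). Open path.

**Shape 2** — `<path>` quadratic bezier, stroke `#ff8800` → cut (S836, F1462). Control points (SVG): P0=(44.7891,20.7001), P1=(53.3323,27.3554), P2=(19.5655,101.3791); sampled at t=k/5. Machine vertices: (44.7891,94.4227) → (46.5140,89.0658) → (44.8541,78.3195) → (39.8093,62.1837) → (31.3798,40.6584) → (19.5655,13.7437). Open path.

**Shape 3** — `<polygon>` regular polygon, stroke `#008000` → engrave (S429, F3785). Machine vertices: (70.8068,21.0999) → (68.6269,39.1327) → (81.3664,52.0803) → (99.4322,50.1929) → (109.2203,34.8916) → (103.3602,17.6988) → (86.2645,11.5609) → (70.8068,21.0999). Closed: final G1 returns to the first vertex.

**Shape 4** — `<polygon>` regular polygon, stroke `#0000ff` → score (S466, F1543). Machine vertices: (37.1667,66.7265) → (41.0719,64.9976) → (42.6108,61.0136) → (40.8819,57.1084) → (36.8979,55.5695) → (32.9927,57.2984) → (31.4538,61.2824) → (33.1827,65.1876) → (37.1667,66.7265). Closed: final G1 returns to the first vertex.

**Shape 5** — `<path>` line segment, stroke `#ff8800` → cut (S836, F1462). Machine vertices: (80.3756,64.5104) → (13.3871,80.7269). Open path.

**Shape 6** — `<polyline>` line segment, stroke `#0000ff` → score (S466, F1543). Machine vertices: (50.6424,105.0977) → (45.9620,7.9765). Open path.

**Shape 7** — `<polygon>` regular polygon, stroke `#0000ff` → score (S466, F1543). Machine vertices: (104.5174,46.5997) → (108.0506,35.8159) → (101.8225,26.3299) → (90.5228,25.2849) → (82.6605,33.4677) → (84.1561,44.7166) → (93.8833,50.5609) → (104.5174,46.5997). Closed: final G1 returns to the first vertex.

**Shape 8** — `<path>` open polyline, stroke `#0000ff` → score (S466, F1543). Machine vertices: (71.0518,103.6473) → (97.1834,80.8286) → (97.3983,66.9471). Open path.

; Generated by LaserGRBL
G21
G90
G0 X50.7195 Y16.6517
M4 S466
G1 X35.8260 Y84.4952 F1543
G1 X62.1925 Y64.4321
G1 X108.6566 Y33.5635
M5
G0 X44.7891 Y94.4227
M4 S836
G1 X46.5140 Y89.0658 F1462
G1 X44.8541 Y78.3195
G1 X39.8093 Y62.1837
G1 X31.3798 Y40.6584
G1 X19.5655 Y13.7437
M5
G0 X70.8068 Y21.0999
M4 S429
G1 X68.6269 Y39.1327 F3785
G1 X81.3664 Y52.0803
G1 X99.4322 Y50.1929
G1 X109.2203 Y34.8916
G1 X103.3602 Y17.6988
G1 X86.2645 Y11.5609
G1 X70.8068 Y21.0999
M5
G0 X37.1667 Y66.7265
M4 S466
G1 X41.0719 Y64.9976 F1543
G1 X42.6108 Y61.0136
G1 X40.8819 Y57.1084
G1 X36.8979 Y55.5695
G1 X32.9927 Y57.2984
G1 X31.4538 Y61.2824
G1 X33.1827 Y65.1876
G1 X37.1667 Y66.7265
M5
G0 X80.3756 Y64.5104
M4 S836
G1 X13.3871 Y80.7269 F1462
M5
G0 X50.6424 Y105.0977
M4 S466
G1 X45.9620 Y7.9765 F1543
M5
G0 X104.5174 Y46.5997
M4 S466
G1 X108.0506 Y35.8159 F1543
G1 X101.8225 Y26.3299
G1 X90.5228 Y25.2849
G1 X82.6605 Y33.4677
G1 X84.1561 Y44.7166
G1 X93.8833 Y50.5609
G1 X104.5174 Y46.5997
M5
G0 X71.0518 Y103.6473
M4 S466
G1 X97.1834 Y80.8286 F1543
G1 X97.3983 Y66.9471
M5
G0 X0.0000 Y0.0000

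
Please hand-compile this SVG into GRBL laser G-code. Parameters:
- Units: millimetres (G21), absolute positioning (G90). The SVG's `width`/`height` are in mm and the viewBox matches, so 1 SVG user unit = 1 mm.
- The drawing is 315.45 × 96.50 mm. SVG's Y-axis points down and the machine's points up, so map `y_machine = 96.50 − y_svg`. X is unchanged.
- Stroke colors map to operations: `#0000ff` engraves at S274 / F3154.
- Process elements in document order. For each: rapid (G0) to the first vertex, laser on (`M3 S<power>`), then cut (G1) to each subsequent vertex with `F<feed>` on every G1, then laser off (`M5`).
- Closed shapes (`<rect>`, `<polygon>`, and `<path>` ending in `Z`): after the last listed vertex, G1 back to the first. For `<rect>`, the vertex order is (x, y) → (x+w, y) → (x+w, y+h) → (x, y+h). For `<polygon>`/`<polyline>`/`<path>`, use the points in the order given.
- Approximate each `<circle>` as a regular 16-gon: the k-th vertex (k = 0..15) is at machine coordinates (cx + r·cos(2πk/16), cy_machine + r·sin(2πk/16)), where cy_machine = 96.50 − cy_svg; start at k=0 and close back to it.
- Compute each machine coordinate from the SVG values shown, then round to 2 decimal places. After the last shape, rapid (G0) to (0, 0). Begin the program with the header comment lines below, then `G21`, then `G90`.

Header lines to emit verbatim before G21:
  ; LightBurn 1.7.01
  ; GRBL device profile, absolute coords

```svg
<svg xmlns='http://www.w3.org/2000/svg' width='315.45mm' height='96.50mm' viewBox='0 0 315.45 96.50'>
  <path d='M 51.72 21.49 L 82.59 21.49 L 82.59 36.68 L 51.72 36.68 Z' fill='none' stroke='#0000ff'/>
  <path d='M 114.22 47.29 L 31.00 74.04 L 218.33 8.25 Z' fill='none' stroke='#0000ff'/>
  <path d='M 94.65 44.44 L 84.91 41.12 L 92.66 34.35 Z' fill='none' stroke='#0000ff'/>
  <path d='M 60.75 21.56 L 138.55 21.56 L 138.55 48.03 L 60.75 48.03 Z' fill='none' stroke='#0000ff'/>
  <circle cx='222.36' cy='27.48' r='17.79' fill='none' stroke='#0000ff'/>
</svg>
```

Since the viewBox matches the mm dimensions, user units are millimetres directly. The only transform is the Y-flip y_m = 96.50 − y_svg.

Shape 1 is a rectangle drawn with `<path>`. Its stroke #0000ff means engrave at S274, F3154. After flipping Y the toolpath is (51.72,75.01) → (82.59,75.01) → (82.59,59.82) → (51.72,59.82) → (51.72,75.01), returning to the start.

Shape 2 is a closed polygon drawn with `<path>`. Its stroke #0000ff means engrave at S274, F3154. After flipping Y the toolpath is (114.22,49.21) → (31.00,22.46) → (218.33,88.25) → (114.22,49.21), returning to the start.

Shape 3 is a regular polygon drawn with `<path>`. Its stroke #0000ff means engrave at S274, F3154. After flipping Y the toolpath is (94.65,52.06) → (84.91,55.38) → (92.66,62.15) → (94.65,52.06), returning to the start.

Shape 4 is a rectangle drawn with `<path>`. Its stroke #0000ff means engrave at S274, F3154. After flipping Y the toolpath is (60.75,74.94) → (138.55,74.94) → (138.55,48.47) → (60.75,48.47) → (60.75,74.94), returning to the start.

Shape 5 is a circle drawn with `<circle>`. Its stroke #0000ff means engrave at S274, F3154. After flipping Y the toolpath is (240.15,69.02) → (238.80,75.83) → (234.94,81.60) → (229.17,85.46) → (222.36,86.81) → (215.55,85.46) → (209.78,81.60) → (205.92,75.83) → (204.57,69.02) → (205.92,62.21) → (209.78,56.44) → (215.55,52.58) → (222.36,51.23) → (229.17,52.58) → (234.94,56.44) → (238.80,62.21) → (240.15,69.02), returning to the start.

; LightBurn 1.7.01
; GRBL device profile, absolute coords
G21
G90
G0 X51.72 Y75.01
M3 S274
G1 X82.59 Y75.01 F3154
G1 X82.59 Y59.82 F3154
G1 X51.72 Y59.82 F3154
G1 X51.72 Y75.01 F3154
M5
G0 X114.22 Y49.21
M3 S274
G1 X31.00 Y22.46 F3154
G1 X218.33 Y88.25 F3154
G1 X114.22 Y49.21 F3154
M5
G0 X94.65 Y52.06
M3 S274
G1 X84.91 Y55.38 F3154
G1 X92.66 Y62.15 F3154
G1 X94.65 Y52.06 F3154
M5
G0 X60.75 Y74.94
M3 S274
G1 X138.55 Y74.94 F3154
G1 X138.55 Y48.47 F3154
G1 X60.75 Y48.47 F3154
G1 X60.75 Y74.94 F3154
M5
G0 X240.15 Y69.02
M3 S274
G1 X238.80 Y75.83 F3154
G1 X234.94 Y81.60 F3154
G1 X229.17 Y85.46 F3154
G1 X222.36 Y86.81 F3154
G1 X215.55 Y85.46 F3154
G1 X209.78 Y81.60 F3154
G1 X205.92 Y75.83 F3154
G1 X204.57 Y69.02 F3154
G1 X205.92 Y62.21 F3154
G1 X209.78 Y56.44 F3154
G1 X215.55 Y52.58 F3154
G1 X222.36 Y51.23 F3154
G1 X229.17 Y52.58 F3154
G1 X234.94 Y56.44 F3154
G1 X238.80 Y62.21 F3154
G1 X240.15 Y69.02 F3154
M5
G0 X0.00 Y0.00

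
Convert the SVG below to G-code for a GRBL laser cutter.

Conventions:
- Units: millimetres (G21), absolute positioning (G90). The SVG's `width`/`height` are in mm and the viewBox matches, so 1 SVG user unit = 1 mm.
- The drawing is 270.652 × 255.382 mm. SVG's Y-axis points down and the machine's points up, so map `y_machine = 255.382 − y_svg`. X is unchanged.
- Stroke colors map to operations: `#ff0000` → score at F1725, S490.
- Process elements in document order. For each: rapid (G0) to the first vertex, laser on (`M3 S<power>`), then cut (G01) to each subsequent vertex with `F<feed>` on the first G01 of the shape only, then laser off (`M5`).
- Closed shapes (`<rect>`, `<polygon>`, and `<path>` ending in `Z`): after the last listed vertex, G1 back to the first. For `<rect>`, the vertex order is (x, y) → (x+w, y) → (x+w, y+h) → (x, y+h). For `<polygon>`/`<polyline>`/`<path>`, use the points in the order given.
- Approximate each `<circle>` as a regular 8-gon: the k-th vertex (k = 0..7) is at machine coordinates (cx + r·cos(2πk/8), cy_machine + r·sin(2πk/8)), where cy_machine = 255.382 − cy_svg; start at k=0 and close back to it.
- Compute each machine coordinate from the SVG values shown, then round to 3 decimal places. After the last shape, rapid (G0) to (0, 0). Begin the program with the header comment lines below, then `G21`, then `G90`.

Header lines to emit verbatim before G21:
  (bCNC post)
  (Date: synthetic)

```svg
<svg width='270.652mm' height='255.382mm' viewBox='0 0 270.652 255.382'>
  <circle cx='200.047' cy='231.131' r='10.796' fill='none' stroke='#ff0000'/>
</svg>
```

1 u = 1 mm; y_m = 255.382 − y.

[1] `<circle>` circle, #ff0000→score S490 F1725: (210.843,24.251) → (207.681,31.885) → (200.047,35.047) → (192.413,31.885) → (189.251,24.251) → (192.413,16.617) → (200.047,13.455) → (207.681,16.617) → (210.843,24.251) (closed)

(bCNC post)
(Date: synthetic)
G21
G90
G0 X210.843 Y24.251
M3 S490
G01 X207.681 Y31.885 F1725
G01 X200.047 Y35.047
G01 X192.413 Y31.885
G01 X189.251 Y24.251
G01 X192.413 Y16.617
G01 X200.047 Y13.455
G01 X207.681 Y16.617
G01 X210.843 Y24.251
M5
G0 X0.000 Y0.000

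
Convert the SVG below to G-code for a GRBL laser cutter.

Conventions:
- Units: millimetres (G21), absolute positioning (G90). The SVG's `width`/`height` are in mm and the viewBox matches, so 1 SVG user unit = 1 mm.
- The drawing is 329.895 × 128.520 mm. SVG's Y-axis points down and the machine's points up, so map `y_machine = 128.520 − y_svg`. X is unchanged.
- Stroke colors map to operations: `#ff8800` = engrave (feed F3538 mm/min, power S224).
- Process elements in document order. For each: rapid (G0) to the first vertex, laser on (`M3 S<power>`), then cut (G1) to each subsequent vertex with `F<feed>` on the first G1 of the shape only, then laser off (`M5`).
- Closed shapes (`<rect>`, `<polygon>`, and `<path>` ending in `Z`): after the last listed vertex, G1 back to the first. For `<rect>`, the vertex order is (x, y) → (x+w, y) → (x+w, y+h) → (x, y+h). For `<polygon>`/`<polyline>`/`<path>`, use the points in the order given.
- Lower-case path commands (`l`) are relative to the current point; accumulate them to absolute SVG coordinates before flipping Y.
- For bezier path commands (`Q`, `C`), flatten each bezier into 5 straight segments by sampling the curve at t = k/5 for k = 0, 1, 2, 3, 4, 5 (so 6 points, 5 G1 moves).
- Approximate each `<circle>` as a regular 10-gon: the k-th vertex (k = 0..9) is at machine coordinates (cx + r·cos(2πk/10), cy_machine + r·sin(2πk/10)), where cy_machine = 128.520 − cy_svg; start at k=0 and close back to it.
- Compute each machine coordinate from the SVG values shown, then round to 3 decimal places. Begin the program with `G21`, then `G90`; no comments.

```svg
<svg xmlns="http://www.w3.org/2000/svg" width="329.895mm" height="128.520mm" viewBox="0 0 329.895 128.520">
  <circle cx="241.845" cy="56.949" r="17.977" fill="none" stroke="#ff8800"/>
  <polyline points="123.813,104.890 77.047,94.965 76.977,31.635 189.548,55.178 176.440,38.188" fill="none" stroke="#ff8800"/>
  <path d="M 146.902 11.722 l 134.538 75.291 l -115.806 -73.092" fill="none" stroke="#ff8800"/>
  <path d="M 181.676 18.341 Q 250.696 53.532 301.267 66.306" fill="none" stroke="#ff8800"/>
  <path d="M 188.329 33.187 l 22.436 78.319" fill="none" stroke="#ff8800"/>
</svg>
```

viewBox `0 0 329.895 128.520` with mm width/height → 1 unit = 1 mm. Flip: y_m = 128.520 − y_svg.

**Shape 1** — `<circle>` circle, stroke `#ff8800` → engrave (S224, F3538). Machine vertices: (259.822,71.571) → (256.389,82.138) → (247.400,88.668) → (236.290,88.668) → (227.301,82.138) → (223.868,71.571) → (227.301,61.004) → (236.290,54.474) → (247.400,54.474) → (256.389,61.004) → (259.822,71.571). Closed: final G1 returns to the first vertex.

**Shape 2** — `<polyline>` open polyline, stroke `#ff8800` → engrave (S224, F3538). Machine vertices: (123.813,23.630) → (77.047,33.555) → (76.977,96.885) → (189.548,73.342) → (176.440,90.332). Open path.

**Shape 3** — `<path>` open polyline, stroke `#ff8800` → engrave (S224, F3538). Machine vertices: (146.902,116.798) → (281.440,41.507) → (165.634,114.599). Open path.

**Shape 4** — `<path>` quadratic bezier, stroke `#ff8800` → engrave (S224, F3538). Control points (SVG): P0=(181.676,18.341), P1=(250.696,53.532), P2=(301.267,66.306); sampled at t=k/5. Machine vertices: (181.676,110.179) → (208.546,96.999) → (233.940,85.613) → (257.858,76.020) → (280.301,68.220) → (301.267,62.214). Open path.

**Shape 5** — `<path>` line segment, stroke `#ff8800` → engrave (S224, F3538). Machine vertices: (188.329,95.333) → (210.765,17.014). Open path.

G21
G90
G0 X259.822 Y71.571
M3 S224
G1 X256.389 Y82.138 F3538
G1 X247.400 Y88.668
G1 X236.290 Y88.668
G1 X227.301 Y82.138
G1 X223.868 Y71.571
G1 X227.301 Y61.004
G1 X236.290 Y54.474
G1 X247.400 Y54.474
G1 X256.389 Y61.004
G1 X259.822 Y71.571
M5
G0 X123.813 Y23.630
M3 S224
G1 X77.047 Y33.555 F3538
G1 X76.977 Y96.885
G1 X189.548 Y73.342
G1 X176.440 Y90.332
M5
G0 X146.902 Y116.798
M3 S224
G1 X281.440 Y41.507 F3538
G1 X165.634 Y114.599
M5
G0 X181.676 Y110.179
M3 S224
G1 X208.546 Y96.999 F3538
G1 X233.940 Y85.613
G1 X257.858 Y76.020
G1 X280.301 Y68.220
G1 X301.267 Y62.214
M5
G0 X188.329 Y95.333
M3 S224
G1 X210.765 Y17.014 F3538
M5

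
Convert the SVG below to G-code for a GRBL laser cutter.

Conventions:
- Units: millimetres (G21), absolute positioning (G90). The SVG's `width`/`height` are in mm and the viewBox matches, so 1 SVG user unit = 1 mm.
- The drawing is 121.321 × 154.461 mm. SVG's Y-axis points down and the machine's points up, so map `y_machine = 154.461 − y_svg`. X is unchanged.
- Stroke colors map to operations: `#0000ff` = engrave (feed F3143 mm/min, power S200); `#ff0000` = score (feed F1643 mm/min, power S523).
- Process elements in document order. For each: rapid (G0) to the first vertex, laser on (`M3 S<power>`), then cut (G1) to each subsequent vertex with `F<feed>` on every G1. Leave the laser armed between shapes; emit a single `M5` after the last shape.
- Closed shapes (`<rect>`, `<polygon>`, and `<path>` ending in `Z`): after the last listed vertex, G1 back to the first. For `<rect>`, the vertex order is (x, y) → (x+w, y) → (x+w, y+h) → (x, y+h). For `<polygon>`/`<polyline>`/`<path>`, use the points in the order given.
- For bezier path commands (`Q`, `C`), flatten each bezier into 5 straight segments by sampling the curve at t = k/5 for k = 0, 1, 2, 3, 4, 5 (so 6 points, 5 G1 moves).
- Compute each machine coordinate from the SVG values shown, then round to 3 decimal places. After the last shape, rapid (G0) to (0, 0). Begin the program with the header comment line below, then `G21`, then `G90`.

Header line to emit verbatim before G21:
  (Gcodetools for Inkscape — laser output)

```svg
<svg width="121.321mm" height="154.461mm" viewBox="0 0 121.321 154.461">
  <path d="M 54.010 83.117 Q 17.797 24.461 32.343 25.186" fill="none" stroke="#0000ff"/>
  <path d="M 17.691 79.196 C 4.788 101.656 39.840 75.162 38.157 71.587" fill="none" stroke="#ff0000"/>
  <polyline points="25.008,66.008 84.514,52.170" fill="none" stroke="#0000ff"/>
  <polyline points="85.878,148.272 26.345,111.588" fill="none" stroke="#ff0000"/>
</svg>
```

(Gcodetools for Inkscape — laser output)
G21
G90
G0 X54.010 Y71.344
M3 S200
G1 X41.555 Y92.431 F3143
G1 X33.161 Y108.768 F3143
G1 X28.828 Y120.354 F3143
G1 X28.555 Y127.190 F3143
G1 X32.343 Y129.275 F3143
G0 X17.691 Y75.265
M3 S523
G1 X15.026 Y67.088 F1643
G1 X19.806 Y67.211 F1643
G1 X27.964 Y72.183 F1643
G1 X35.436 Y78.554 F1643
G1 X38.157 Y82.874 F1643
G0 X25.008 Y88.453
M3 S200
G1 X84.514 Y102.291 F3143
G0 X85.878 Y6.189
M3 S523
G1 X26.345 Y42.873 F1643
M5
G0 X0.000 Y0.000

viewBox `0 0 121.321 154.461` with mm width/height → 1 unit = 1 mm. Flip: y_m = 154.461 − y_svg.

**Shape 1** — `<path>` quadratic bezier, stroke `#0000ff` → engrave (S200, F3143). Control points (SVG): P0=(54.010,83.117), P1=(17.797,24.461), P2=(32.343,25.186); sampled at t=k/5. Machine vertices: (54.010,71.344) → (41.555,92.431) → (33.161,108.768) → (28.828,120.354) → (28.555,127.190) → (32.343,129.275). Open path.

**Shape 2** — `<path>` cubic bezier, stroke `#ff0000` → score (S523, F1643). Control points (SVG): P0=(17.691,79.196), P1=(4.788,101.656), P2=(39.840,75.162), P3=(38.157,71.587); sampled at t=k/5. Machine vertices: (17.691,75.265) → (15.026,67.088) → (19.806,67.211) → (27.964,72.183) → (35.436,78.554) → (38.157,82.874). Open path.

**Shape 3** — `<polyline>` line segment, stroke `#0000ff` → engrave (S200, F3143). Machine vertices: (25.008,88.453) → (84.514,102.291). Open path.

**Shape 4** — `<polyline>` line segment, stroke `#ff0000` → score (S523, F1643). Machine vertices: (85.878,6.189) → (26.345,42.873). Open path.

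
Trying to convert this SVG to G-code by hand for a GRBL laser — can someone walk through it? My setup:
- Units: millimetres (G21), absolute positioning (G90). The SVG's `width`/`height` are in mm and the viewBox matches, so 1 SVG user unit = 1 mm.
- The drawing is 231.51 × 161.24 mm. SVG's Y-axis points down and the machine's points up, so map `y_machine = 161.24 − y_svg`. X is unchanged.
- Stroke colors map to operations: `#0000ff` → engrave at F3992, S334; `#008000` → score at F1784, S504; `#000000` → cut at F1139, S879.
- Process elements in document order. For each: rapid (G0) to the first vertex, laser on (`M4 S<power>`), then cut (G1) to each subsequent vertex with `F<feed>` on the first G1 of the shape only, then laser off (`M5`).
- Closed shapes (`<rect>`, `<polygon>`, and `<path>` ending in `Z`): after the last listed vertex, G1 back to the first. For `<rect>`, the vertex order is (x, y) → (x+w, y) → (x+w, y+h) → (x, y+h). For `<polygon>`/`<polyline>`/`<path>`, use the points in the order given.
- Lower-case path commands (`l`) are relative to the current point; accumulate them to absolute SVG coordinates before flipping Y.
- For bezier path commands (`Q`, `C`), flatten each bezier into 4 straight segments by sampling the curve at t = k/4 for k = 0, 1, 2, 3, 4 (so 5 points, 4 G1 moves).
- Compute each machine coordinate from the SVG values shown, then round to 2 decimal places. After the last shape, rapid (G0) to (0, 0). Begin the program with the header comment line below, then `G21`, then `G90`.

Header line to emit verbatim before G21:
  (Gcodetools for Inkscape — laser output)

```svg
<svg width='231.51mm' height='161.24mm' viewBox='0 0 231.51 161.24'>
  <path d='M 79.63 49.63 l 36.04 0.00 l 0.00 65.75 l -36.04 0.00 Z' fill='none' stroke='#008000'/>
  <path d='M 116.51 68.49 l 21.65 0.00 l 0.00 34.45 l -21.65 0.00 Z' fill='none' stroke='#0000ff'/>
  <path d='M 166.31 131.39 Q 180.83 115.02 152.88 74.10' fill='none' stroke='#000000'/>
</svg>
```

(Gcodetools for Inkscape — laser output)
G21
G90
G0 X79.63 Y111.61
M4 S504
G1 X115.67 Y111.61 F1784
G1 X115.67 Y45.86
G1 X79.63 Y45.86
G1 X79.63 Y111.61
M5
G0 X116.51 Y92.75
M4 S334
G1 X138.16 Y92.75 F3992
G1 X138.16 Y58.30
G1 X116.51 Y58.30
G1 X116.51 Y92.75
M5
G0 X166.31 Y29.85
M4 S879
G1 X170.92 Y39.57 F1139
G1 X170.21 Y52.36
G1 X164.20 Y68.21
G1 X152.88 Y87.14
M5
G0 X0.00 Y0.00

viewBox `0 0 231.51 161.24` with mm width/height → 1 unit = 1 mm. Flip: y_m = 161.24 − y_svg.

**Shape 1** — `<path>` rectangle, stroke `#008000` → score (S504, F1784). Machine vertices: (79.63,111.61) → (115.67,111.61) → (115.67,45.86) → (79.63,45.86) → (79.63,111.61). Closed: final G1 returns to the first vertex.

**Shape 2** — `<path>` rectangle, stroke `#0000ff` → engrave (S334, F3992). Machine vertices: (116.51,92.75) → (138.16,92.75) → (138.16,58.30) → (116.51,58.30) → (116.51,92.75). Closed: final G1 returns to the first vertex.

**Shape 3** — `<path>` quadratic bezier, stroke `#000000` → cut (S879, F1139). Control points (SVG): P0=(166.31,131.39), P1=(180.83,115.02), P2=(152.88,74.10); sampled at t=k/4. Machine vertices: (166.31,29.85) → (170.92,39.57) → (170.21,52.36) → (164.20,68.21) → (152.88,87.14). Open path.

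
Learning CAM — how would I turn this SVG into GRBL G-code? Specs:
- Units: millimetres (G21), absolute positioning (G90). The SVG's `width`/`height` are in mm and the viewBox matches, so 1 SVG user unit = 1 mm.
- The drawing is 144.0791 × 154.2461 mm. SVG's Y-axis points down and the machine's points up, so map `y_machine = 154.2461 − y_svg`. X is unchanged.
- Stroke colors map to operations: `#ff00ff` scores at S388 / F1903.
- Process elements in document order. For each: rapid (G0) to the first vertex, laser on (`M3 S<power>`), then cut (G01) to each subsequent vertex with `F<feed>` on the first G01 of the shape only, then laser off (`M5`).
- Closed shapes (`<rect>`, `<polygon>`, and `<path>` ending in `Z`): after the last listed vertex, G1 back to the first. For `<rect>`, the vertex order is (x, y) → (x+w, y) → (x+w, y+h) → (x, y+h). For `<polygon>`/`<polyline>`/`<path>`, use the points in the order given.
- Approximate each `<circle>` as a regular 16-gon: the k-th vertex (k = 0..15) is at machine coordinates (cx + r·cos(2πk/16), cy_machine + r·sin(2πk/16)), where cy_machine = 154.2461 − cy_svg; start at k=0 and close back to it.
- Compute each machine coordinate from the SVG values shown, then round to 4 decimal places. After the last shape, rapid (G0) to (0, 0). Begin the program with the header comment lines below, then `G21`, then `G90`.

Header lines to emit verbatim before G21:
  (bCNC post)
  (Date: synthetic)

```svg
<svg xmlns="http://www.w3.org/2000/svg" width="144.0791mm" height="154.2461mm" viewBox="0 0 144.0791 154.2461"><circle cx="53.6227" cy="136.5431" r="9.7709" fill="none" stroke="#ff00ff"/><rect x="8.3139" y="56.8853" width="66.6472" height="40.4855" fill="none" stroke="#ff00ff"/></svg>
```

1 u = 1 mm; y_m = 154.2461 − y.

[1] `<circle>` circle, #ff00ff→score S388 F1903: (63.3936,17.7030) → (62.6498,21.4422) → (60.5318,24.6121) → (57.3619,26.7301) → (53.6227,27.4739) → (49.8835,26.7301) → (46.7136,24.6121) → (44.5956,21.4422) → (43.8518,17.7030) → (44.5956,13.9638) → (46.7136,10.7939) → (49.8835,8.6759) → (53.6227,7.9321) → (57.3619,8.6759) → (60.5318,10.7939) → (62.6498,13.9638) → (63.3936,17.7030) (closed)

[2] `<rect>` rectangle, #ff00ff→score S388 F1903: (8.3139,97.3608) → (74.9611,97.3608) → (74.9611,56.8753) → (8.3139,56.8753) → (8.3139,97.3608) (closed)

(bCNC post)
(Date: synthetic)
G21
G90
G0 X63.3936 Y17.7030
M3 S388
G01 X62.6498 Y21.4422 F1903
G01 X60.5318 Y24.6121
G01 X57.3619 Y26.7301
G01 X53.6227 Y27.4739
G01 X49.8835 Y26.7301
G01 X46.7136 Y24.6121
G01 X44.5956 Y21.4422
G01 X43.8518 Y17.7030
G01 X44.5956 Y13.9638
G01 X46.7136 Y10.7939
G01 X49.8835 Y8.6759
G01 X53.6227 Y7.9321
G01 X57.3619 Y8.6759
G01 X60.5318 Y10.7939
G01 X62.6498 Y13.9638
G01 X63.3936 Y17.7030
M5
G0 X8.3139 Y97.3608
M3 S388
G01 X74.9611 Y97.3608 F1903
G01 X74.9611 Y56.8753
G01 X8.3139 Y56.8753
G01 X8.3139 Y97.3608
M5
G0 X0.0000 Y0.0000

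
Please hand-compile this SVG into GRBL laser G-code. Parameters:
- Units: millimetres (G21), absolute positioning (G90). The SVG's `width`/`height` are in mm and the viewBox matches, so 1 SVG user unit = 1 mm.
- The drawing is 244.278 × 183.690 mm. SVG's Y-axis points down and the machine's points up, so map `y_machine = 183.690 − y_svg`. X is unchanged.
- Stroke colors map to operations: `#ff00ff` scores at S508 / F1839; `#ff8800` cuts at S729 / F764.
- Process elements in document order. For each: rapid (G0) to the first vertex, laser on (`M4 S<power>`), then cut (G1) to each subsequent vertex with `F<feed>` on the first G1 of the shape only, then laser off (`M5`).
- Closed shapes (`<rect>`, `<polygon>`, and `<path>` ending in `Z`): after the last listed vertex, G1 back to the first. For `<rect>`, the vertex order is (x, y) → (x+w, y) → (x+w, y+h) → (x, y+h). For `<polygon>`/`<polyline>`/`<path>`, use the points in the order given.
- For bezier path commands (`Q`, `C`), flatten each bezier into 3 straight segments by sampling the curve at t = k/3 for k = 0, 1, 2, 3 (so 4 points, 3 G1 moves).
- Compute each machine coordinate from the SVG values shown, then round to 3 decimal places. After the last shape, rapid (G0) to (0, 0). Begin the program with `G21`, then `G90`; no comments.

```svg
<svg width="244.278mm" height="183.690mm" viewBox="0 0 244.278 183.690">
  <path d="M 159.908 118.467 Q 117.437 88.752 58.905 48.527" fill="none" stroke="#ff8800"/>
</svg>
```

viewBox `0 0 244.278 183.690` with mm width/height → 1 unit = 1 mm. Flip: y_m = 183.690 − y_svg.

**Shape 1** — `<path>` quadratic bezier, stroke `#ff8800` → cut (S729, F764). Control points (SVG): P0=(159.908,118.467), P1=(117.437,88.752), P2=(58.905,48.527); sampled at t=k/3. Machine vertices: (159.908,65.223) → (129.809,86.201) → (96.142,109.514) → (58.905,135.163). Open path.

G21
G90
G0 X159.908 Y65.223
M4 S729
G1 X129.809 Y86.201 F764
G1 X96.142 Y109.514
G1 X58.905 Y135.163
M5
G0 X0.000 Y0.000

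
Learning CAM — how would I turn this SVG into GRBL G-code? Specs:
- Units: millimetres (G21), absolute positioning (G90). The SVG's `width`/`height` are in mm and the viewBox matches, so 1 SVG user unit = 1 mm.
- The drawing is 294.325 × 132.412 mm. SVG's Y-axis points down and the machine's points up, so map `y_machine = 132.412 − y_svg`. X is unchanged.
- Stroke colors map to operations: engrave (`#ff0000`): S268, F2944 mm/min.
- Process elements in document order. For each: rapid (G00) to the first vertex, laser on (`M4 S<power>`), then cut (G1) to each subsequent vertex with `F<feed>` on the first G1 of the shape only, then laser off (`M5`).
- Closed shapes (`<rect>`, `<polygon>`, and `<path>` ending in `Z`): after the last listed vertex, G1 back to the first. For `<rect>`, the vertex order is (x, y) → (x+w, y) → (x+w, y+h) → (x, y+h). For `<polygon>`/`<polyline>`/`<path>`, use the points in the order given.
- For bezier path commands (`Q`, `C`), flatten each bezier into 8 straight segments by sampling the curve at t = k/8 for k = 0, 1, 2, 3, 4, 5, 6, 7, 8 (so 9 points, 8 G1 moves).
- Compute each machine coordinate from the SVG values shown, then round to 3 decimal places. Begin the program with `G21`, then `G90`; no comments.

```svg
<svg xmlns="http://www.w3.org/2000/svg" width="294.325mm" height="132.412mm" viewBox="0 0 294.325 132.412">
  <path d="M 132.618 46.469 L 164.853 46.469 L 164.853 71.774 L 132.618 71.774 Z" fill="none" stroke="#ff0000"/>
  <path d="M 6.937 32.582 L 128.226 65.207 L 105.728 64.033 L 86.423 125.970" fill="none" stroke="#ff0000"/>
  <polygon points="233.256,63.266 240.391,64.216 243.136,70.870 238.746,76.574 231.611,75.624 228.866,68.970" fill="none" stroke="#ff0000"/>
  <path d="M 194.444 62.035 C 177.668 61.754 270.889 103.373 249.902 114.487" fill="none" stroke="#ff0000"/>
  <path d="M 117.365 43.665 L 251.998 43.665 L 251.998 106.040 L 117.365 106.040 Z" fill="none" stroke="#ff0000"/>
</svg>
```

Since the viewBox matches the mm dimensions, user units are millimetres directly. The only transform is the Y-flip y_m = 132.412 − y_svg.

Shape 1 is a rectangle drawn with `<path>`. Its stroke #ff0000 means engrave at S268, F2944. After flipping Y the toolpath is (132.618,85.943) → (164.853,85.943) → (164.853,60.638) → (132.618,60.638) → (132.618,85.943), returning to the start.

Shape 2 is a open polyline drawn with `<path>`. Its stroke #ff0000 means engrave at S268, F2944. After flipping Y the toolpath is (6.937,99.830) → (128.226,67.205) → (105.728,68.379) → (86.423,6.442).

Shape 3 is a regular polygon drawn with `<polygon>`. Its stroke #ff0000 means engrave at S268, F2944. After flipping Y the toolpath is (233.256,69.146) → (240.391,68.196) → (243.136,61.542) → (238.746,55.838) → (231.611,56.788) → (228.866,63.442) → (233.256,69.146), returning to the start.

Shape 4 is a cubic bezier drawn with `<path>`. Its stroke #ff0000 means engrave at S268, F2944. After flipping Y the toolpath is (194.444,70.377) → (192.871,68.660) → (198.983,63.863) → (210.153,56.835) → (223.752,48.424) → (237.154,39.479) → (247.731,30.849) → (252.857,23.381) → (249.902,17.925).

Shape 5 is a rectangle drawn with `<path>`. Its stroke #ff0000 means engrave at S268, F2944. After flipping Y the toolpath is (117.365,88.747) → (251.998,88.747) → (251.998,26.372) → (117.365,26.372) → (117.365,88.747), returning to the start.

G21
G90
G00 X132.618 Y85.943
M4 S268
G1 X164.853 Y85.943 F2944
G1 X164.853 Y60.638
G1 X132.618 Y60.638
G1 X132.618 Y85.943
M5
G00 X6.937 Y99.830
M4 S268
G1 X128.226 Y67.205 F2944
G1 X105.728 Y68.379
G1 X86.423 Y6.442
M5
G00 X233.256 Y69.146
M4 S268
G1 X240.391 Y68.196 F2944
G1 X243.136 Y61.542
G1 X238.746 Y55.838
G1 X231.611 Y56.788
G1 X228.866 Y63.442
G1 X233.256 Y69.146
M5
G00 X194.444 Y70.377
M4 S268
G1 X192.871 Y68.660 F2944
G1 X198.983 Y63.863
G1 X210.153 Y56.835
G1 X223.752 Y48.424
G1 X237.154 Y39.479
G1 X247.731 Y30.849
G1 X252.857 Y23.381
G1 X249.902 Y17.925
M5
G00 X117.365 Y88.747
M4 S268
G1 X251.998 Y88.747 F2944
G1 X251.998 Y26.372
G1 X117.365 Y26.372
G1 X117.365 Y88.747
M5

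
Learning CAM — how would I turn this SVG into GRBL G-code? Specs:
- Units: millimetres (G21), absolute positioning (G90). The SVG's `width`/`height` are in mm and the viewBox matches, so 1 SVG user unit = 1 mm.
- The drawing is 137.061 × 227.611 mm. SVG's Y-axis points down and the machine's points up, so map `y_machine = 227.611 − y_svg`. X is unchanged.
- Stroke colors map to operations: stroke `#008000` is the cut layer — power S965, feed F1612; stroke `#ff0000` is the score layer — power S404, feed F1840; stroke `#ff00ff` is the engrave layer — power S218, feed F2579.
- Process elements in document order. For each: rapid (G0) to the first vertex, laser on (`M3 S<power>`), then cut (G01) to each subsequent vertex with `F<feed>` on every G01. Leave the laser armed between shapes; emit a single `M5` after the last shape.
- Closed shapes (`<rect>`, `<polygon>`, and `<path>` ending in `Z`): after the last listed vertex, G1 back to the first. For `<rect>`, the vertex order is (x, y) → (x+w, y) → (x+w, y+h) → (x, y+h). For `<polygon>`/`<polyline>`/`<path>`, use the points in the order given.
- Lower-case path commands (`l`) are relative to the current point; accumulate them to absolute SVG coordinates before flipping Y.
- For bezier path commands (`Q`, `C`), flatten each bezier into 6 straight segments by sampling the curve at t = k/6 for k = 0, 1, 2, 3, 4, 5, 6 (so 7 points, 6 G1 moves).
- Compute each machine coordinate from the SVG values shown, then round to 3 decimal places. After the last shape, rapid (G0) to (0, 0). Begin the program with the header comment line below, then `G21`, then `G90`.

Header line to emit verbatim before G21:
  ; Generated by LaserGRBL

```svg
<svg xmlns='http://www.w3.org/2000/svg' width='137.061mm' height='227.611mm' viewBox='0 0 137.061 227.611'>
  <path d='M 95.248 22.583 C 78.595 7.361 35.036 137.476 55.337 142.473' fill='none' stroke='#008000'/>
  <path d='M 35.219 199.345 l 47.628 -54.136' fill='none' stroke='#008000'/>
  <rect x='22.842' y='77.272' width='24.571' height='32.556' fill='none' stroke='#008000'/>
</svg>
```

; Generated by LaserGRBL
G21
G90
G0 X95.248 Y205.028
M3 S965
G01 X85.100 Y201.780 F1612
G01 X72.988 Y181.821 F1612
G01 X61.435 Y152.665 F1612
G01 X52.961 Y121.824 F1612
G01 X50.088 Y96.811 F1612
G01 X55.337 Y85.138 F1612
G0 X35.219 Y28.266
M3 S965
G01 X82.847 Y82.402 F1612
G0 X22.842 Y150.339
M3 S965
G01 X47.413 Y150.339 F1612
G01 X47.413 Y117.783 F1612
G01 X22.842 Y117.783 F1612
G01 X22.842 Y150.339 F1612
M5
G0 X0.000 Y0.000

1 u = 1 mm; y_m = 227.611 − y.

[1] `<path>` cubic bezier, #008000→cut S965 F1612: (95.248,205.028) → (85.100,201.780) → (72.988,181.821) → (61.435,152.665) → (52.961,121.824) → (50.088,96.811) → (55.337,85.138)

[2] `<path>` line segment, #008000→cut S965 F1612: (35.219,28.266) → (82.847,82.402)

[3] `<rect>` rectangle, #008000→cut S965 F1612: (22.842,150.339) → (47.413,150.339) → (47.413,117.783) → (22.842,117.783) → (22.842,150.339) (closed)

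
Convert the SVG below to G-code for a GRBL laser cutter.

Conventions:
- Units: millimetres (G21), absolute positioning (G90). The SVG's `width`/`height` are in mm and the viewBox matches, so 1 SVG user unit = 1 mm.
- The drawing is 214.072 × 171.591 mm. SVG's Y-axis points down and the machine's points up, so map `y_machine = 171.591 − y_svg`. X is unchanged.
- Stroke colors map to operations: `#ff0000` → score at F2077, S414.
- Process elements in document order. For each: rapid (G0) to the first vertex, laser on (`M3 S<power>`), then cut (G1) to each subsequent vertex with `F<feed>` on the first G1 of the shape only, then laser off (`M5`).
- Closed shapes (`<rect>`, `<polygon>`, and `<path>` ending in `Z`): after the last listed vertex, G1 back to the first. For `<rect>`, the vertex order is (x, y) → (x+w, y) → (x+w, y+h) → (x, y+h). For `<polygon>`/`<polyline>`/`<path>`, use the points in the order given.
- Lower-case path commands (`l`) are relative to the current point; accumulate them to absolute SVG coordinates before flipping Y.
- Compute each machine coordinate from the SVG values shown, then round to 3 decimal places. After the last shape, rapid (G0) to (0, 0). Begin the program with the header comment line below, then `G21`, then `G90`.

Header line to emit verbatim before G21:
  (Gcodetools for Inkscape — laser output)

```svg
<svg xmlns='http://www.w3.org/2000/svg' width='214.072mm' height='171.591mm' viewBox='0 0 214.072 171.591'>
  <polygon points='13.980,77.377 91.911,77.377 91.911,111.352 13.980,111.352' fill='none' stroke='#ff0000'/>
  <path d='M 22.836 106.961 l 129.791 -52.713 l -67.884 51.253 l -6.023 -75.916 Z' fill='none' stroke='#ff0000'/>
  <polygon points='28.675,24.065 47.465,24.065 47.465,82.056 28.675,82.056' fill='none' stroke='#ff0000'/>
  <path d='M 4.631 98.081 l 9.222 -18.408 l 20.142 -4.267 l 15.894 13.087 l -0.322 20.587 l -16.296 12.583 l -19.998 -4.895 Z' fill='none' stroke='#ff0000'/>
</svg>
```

viewBox `0 0 214.072 171.591` with mm width/height → 1 unit = 1 mm. Flip: y_m = 171.591 − y_svg.

**Shape 1** — `<polygon>` rectangle, stroke `#ff0000` → score (S414, F2077). Machine vertices: (13.980,94.214) → (91.911,94.214) → (91.911,60.239) → (13.980,60.239) → (13.980,94.214). Closed: final G1 returns to the first vertex.

**Shape 2** — `<path>` closed polygon, stroke `#ff0000` → score (S414, F2077). Machine vertices: (22.836,64.630) → (152.627,117.343) → (84.743,66.090) → (78.720,142.006) → (22.836,64.630). Closed: final G1 returns to the first vertex.

**Shape 3** — `<polygon>` rectangle, stroke `#ff0000` → score (S414, F2077). Machine vertices: (28.675,147.526) → (47.465,147.526) → (47.465,89.535) → (28.675,89.535) → (28.675,147.526). Closed: final G1 returns to the first vertex.

**Shape 4** — `<path>` regular polygon, stroke `#ff0000` → score (S414, F2077). Machine vertices: (4.631,73.510) → (13.853,91.918) → (33.995,96.185) → (49.889,83.098) → (49.567,62.511) → (33.271,49.928) → (13.273,54.823) → (4.631,73.510). Closed: final G1 returns to the first vertex.

(Gcodetools for Inkscape — laser output)
G21
G90
G0 X13.980 Y94.214
M3 S414
G1 X91.911 Y94.214 F2077
G1 X91.911 Y60.239
G1 X13.980 Y60.239
G1 X13.980 Y94.214
M5
G0 X22.836 Y64.630
M3 S414
G1 X152.627 Y117.343 F2077
G1 X84.743 Y66.090
G1 X78.720 Y142.006
G1 X22.836 Y64.630
M5
G0 X28.675 Y147.526
M3 S414
G1 X47.465 Y147.526 F2077
G1 X47.465 Y89.535
G1 X28.675 Y89.535
G1 X28.675 Y147.526
M5
G0 X4.631 Y73.510
M3 S414
G1 X13.853 Y91.918 F2077
G1 X33.995 Y96.185
G1 X49.889 Y83.098
G1 X49.567 Y62.511
G1 X33.271 Y49.928
G1 X13.273 Y54.823
G1 X4.631 Y73.510
M5
G0 X0.000 Y0.000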